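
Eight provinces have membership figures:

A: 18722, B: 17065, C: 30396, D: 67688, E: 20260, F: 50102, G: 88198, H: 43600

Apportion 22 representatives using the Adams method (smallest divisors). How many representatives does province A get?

Standard divisor 336031/22 ≈ 15274.136; standard quotas: A 1.226, B 1.117, C 1.990, D 4.432, E 1.326, F 3.280, G 5.774, H 2.854.
Rounding up gives 2, 2, 2, 5, 2, 4, 6, 3 = 26 seats, so the divisor must be adjusted.
With modified divisor 18200: modified quotas A 1.029, B 0.938, C 1.670, D 3.719, E 1.113, F 2.753, G 4.846, H 2.396.
Rounding up: A 2, B 1, C 2, D 4, E 2, F 3, G 5, H 3 (total 22).
A receives 2.

2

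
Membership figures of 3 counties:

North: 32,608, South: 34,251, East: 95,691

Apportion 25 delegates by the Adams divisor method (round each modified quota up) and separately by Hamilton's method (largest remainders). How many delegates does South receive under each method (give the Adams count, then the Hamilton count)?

6 and 5

Adams: North 5, South 6, East 14.
Hamilton: North 5, South 5, East 15.
South gets 6 under Adams and 5 under Hamilton.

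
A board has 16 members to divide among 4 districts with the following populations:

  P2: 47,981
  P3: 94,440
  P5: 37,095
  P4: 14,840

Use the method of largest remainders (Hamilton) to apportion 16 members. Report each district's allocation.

Standard divisor: 194356 ÷ 16 ≈ 12147.25.
Standard quotas: P2 3.9499, P3 7.7746, P5 3.0538, P4 1.2217.
Lower quotas: P2 3, P3 7, P5 3, P4 1 (sum 14, leaving 2 seats).
Remainders in descending order: P2 0.9499, P3 0.7746, P4 0.2217, P5 0.0538.
Largest remainders: P2, P3 receive the extra seats.

P2=4, P3=8, P5=3, P4=1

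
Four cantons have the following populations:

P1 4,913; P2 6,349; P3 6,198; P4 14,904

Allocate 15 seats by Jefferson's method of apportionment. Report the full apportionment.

Standard divisor 32364/15 ≈ 2157.6; standard quotas: P1 2.277, P2 2.943, P3 2.873, P4 6.908.
Rounding down gives 2, 2, 2, 6 = 12 seats, so the divisor must be adjusted.
With modified divisor 2000: modified quotas P1 2.457, P2 3.175, P3 3.099, P4 7.452.
Rounding down: P1 2, P2 3, P3 3, P4 7 (total 15).

P1: 2; P2: 3; P3: 3; P4: 7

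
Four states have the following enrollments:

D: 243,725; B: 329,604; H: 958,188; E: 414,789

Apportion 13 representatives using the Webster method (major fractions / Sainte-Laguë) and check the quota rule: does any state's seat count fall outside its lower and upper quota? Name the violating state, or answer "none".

none

Standard quotas: D 1.628, B 2.202, H 6.400, E 2.771.
Webster allocation: D 2, B 2, H 6, E 3.
Every allocation lies between the lower and upper quota.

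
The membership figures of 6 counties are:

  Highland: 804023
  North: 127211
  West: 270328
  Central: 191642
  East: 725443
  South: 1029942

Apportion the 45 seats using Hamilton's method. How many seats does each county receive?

Highland 11, North 2, West 4, Central 3, East 10, South 15

Total 3148589; standard divisor 3148589/45 ≈ 69968.644.
Standard quotas: Highland 11.4912, North 1.8181, West 3.8636, Central 2.7390, East 10.3681, South 14.7201.
Lower quotas: Highland 11, North 1, West 3, Central 2, East 10, South 14 (sum 41, leaving 4 seats).
Remainders in descending order: West 0.8636, North 0.8181, Central 0.7390, South 0.7201, Highland 0.4912, East 0.3681.
Largest remainders: West, North, Central, South receive the extra seats.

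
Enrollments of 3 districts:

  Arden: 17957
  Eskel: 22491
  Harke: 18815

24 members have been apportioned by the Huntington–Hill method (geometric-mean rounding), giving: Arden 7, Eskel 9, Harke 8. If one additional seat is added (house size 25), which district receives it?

Priority for the next seat is population ÷ (√(s·(s+1))).
Priorities: Arden 2399.605, Eskel 2370.760, Harke 2217.369.
Highest priority: Arden.

Arden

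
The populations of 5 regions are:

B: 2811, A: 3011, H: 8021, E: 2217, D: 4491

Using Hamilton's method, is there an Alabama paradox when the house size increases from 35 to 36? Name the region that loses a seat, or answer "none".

none

At 35 seats: B 5, A 5, H 14, E 4, D 7.
At 36 seats: B 5, A 5, H 14, E 4, D 8.
No region's allocation decreased.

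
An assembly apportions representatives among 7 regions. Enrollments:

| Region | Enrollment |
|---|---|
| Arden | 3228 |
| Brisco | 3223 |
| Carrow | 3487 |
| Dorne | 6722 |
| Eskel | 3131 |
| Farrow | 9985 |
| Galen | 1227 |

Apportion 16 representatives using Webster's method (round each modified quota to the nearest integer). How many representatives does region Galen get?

1

Standard divisor 31003/16 ≈ 1937.688; standard quotas: Arden 1.666, Brisco 1.663, Carrow 1.800, Dorne 3.469, Eskel 1.616, Farrow 5.153, Galen 0.633.
Rounding to the nearest integer gives 2, 2, 2, 3, 2, 5, 1 = 17 seats, so the divisor must be adjusted.
With modified divisor 2120: modified quotas Arden 1.523, Brisco 1.520, Carrow 1.645, Dorne 3.171, Eskel 1.477, Farrow 4.710, Galen 0.579.
Rounding to the nearest integer: Arden 2, Brisco 2, Carrow 2, Dorne 3, Eskel 1, Farrow 5, Galen 1 (total 16).
Galen receives 1.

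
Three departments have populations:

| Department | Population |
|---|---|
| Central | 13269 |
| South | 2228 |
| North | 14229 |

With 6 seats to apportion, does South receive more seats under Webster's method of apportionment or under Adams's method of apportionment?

Webster: Central 3, South 0, North 3.
Adams: Central 2, South 1, North 3.
South gets 0 under Webster and 1 under Adams.

Adams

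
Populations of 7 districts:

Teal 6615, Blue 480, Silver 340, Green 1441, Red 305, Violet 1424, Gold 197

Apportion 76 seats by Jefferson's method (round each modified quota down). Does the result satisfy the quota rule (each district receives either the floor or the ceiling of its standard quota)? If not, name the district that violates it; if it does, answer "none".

Teal

Standard quotas: Teal 46.541, Blue 3.377, Silver 2.392, Green 10.138, Red 2.146, Violet 10.019, Gold 1.386.
Jefferson allocation: Teal 48, Blue 3, Silver 2, Green 10, Red 2, Violet 10, Gold 1.
Teal has quota 46.541 (lower 46, upper 47) but receives 48 — outside the quota interval.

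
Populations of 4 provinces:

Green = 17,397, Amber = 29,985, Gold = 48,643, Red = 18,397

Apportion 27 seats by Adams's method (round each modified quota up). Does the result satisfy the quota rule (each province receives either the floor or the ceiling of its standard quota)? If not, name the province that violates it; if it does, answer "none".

none

Standard quotas: Green 4.105, Amber 7.076, Gold 11.478, Red 4.341.
Adams allocation: Green 4, Amber 7, Gold 11, Red 5.
Every allocation lies between the lower and upper quota.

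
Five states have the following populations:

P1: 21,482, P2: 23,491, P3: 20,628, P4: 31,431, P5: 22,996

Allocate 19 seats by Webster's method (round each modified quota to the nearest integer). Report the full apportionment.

Standard divisor 120028/19 ≈ 6317.263; standard quotas: P1 3.401, P2 3.719, P3 3.265, P4 4.975, P5 3.640.
Rounding to the nearest integer gives P1 3, P2 4, P3 3, P4 5, P5 4 — total 19, matching the house size, so no adjustment is needed.

P1 3, P2 4, P3 3, P4 5, P5 4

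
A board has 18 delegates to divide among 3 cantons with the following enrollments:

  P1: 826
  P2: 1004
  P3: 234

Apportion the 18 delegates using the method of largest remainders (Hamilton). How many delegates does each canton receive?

Standard divisor: 2064 ÷ 18 ≈ 114.667.
Standard quotas: P1 7.203, P2 8.756, P3 2.041.
Lower quotas: P1 7, P2 8, P3 2 (sum 17, leaving 1 seat).
Remainders in descending order: P2 0.756, P1 0.203, P3 0.041.
The surplus seat goes to P2.

P1: 7, P2: 9, P3: 2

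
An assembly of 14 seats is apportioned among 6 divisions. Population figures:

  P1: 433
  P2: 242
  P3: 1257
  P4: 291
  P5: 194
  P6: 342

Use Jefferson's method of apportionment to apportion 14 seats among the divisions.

Standard divisor 2759/14 ≈ 197.071; standard quotas: P1 2.197, P2 1.228, P3 6.378, P4 1.477, P5 0.984, P6 1.735.
Rounding down gives 2, 1, 6, 1, 0, 1 = 11 seats, so the divisor must be adjusted.
With modified divisor 160: modified quotas P1 2.706, P2 1.512, P3 7.856, P4 1.819, P5 1.212, P6 2.138.
Rounding down: P1 2, P2 1, P3 7, P4 1, P5 1, P6 2 (total 14).

P1: 2; P2: 1; P3: 7; P4: 1; P5: 1; P6: 2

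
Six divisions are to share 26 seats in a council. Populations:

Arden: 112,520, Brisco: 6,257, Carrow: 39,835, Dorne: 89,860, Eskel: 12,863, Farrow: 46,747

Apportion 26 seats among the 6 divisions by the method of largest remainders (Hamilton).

Total 308082; standard divisor 308082/26 ≈ 11849.308.
Standard quotas: Arden 9.4959, Brisco 0.5280, Carrow 3.3618, Dorne 7.5836, Eskel 1.0855, Farrow 3.9451.
Lower quotas: Arden 9, Brisco 0, Carrow 3, Dorne 7, Eskel 1, Farrow 3 (sum 23, leaving 3 seats).
Remainders in descending order: Farrow 0.9451, Dorne 0.5836, Brisco 0.5280, Arden 0.4959, Carrow 0.3618, Eskel 0.0855.
The surplus seats go to Farrow, Dorne, Brisco.

Arden 9; Brisco 1; Carrow 3; Dorne 8; Eskel 1; Farrow 4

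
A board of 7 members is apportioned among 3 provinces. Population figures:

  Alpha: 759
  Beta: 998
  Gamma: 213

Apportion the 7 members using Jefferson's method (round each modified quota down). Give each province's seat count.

Standard divisor 1970/7 ≈ 281.429; standard quotas: Alpha 2.697, Beta 3.546, Gamma 0.757.
Rounding down gives 2, 3, 0 = 5 seats, so the divisor must be adjusted.
With modified divisor 230: modified quotas Alpha 3.300, Beta 4.339, Gamma 0.926.
Rounding down: Alpha 3, Beta 4, Gamma 0 (total 7).

Alpha 3, Beta 4, Gamma 0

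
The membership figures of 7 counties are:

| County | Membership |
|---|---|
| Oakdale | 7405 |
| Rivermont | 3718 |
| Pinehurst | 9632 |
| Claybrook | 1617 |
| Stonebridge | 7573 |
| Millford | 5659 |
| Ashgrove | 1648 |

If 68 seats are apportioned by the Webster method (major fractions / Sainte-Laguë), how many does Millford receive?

Standard divisor 37252/68 ≈ 547.824; standard quotas: Oakdale 13.517, Rivermont 6.787, Pinehurst 17.582, Claybrook 2.952, Stonebridge 13.824, Millford 10.330, Ashgrove 3.008.
Rounding to the nearest integer gives 14, 7, 18, 3, 14, 10, 3 = 69 seats, so the divisor must be adjusted.
With modified divisor 549.5: modified quotas Oakdale 13.476, Rivermont 6.766, Pinehurst 17.529, Claybrook 2.943, Stonebridge 13.782, Millford 10.298, Ashgrove 2.999.
Rounding to the nearest integer: Oakdale 13, Rivermont 7, Pinehurst 18, Claybrook 3, Stonebridge 14, Millford 10, Ashgrove 3 (total 68).
Millford receives 10.

10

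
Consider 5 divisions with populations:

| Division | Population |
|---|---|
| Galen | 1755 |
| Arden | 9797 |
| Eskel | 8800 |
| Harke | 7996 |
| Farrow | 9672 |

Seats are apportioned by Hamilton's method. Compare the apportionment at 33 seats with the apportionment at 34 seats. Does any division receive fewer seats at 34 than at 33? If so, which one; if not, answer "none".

Galen

At 33 seats: Galen 2, Arden 8, Eskel 8, Harke 7, Farrow 8.
At 34 seats: Galen 1, Arden 9, Eskel 8, Harke 7, Farrow 9.
Galen drops from 2 to 1.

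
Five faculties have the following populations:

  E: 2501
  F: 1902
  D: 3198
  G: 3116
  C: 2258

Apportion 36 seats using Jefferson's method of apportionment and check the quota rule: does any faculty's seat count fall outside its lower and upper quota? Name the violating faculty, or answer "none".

none

Standard quotas: E 6.939, F 5.277, D 8.873, G 8.646, C 6.265.
Jefferson allocation: E 7, F 5, D 9, G 9, C 6.
Every allocation lies between the lower and upper quota.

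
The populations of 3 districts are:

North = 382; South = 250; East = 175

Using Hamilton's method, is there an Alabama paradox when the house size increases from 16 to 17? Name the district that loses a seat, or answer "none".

none

At 16 seats: North 8, South 5, East 3.
At 17 seats: North 8, South 5, East 4.
No district's allocation decreased.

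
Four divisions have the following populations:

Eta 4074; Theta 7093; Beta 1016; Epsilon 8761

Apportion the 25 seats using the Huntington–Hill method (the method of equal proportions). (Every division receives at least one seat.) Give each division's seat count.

Eta 5; Theta 9; Beta 1; Epsilon 10

With divisor 835.6: modified quotas Eta 4.876, Theta 8.489, Beta 1.216, Epsilon 10.485.
Geometric-mean thresholds: Eta √(4·5)=4.472, Theta √(8·9)=8.485, Beta √(1·2)=1.414, Epsilon √(10·11)=10.488.
Each quota rounded against its threshold gives Eta 5, Theta 9, Beta 1, Epsilon 10 (total 25).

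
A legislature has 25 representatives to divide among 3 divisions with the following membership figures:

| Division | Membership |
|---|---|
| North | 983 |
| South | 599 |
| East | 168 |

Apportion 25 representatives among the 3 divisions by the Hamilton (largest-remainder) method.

North 14, South 9, East 2

Standard divisor: 1750 ÷ 25 = 70.
Standard quotas: North 14.043, South 8.557, East 2.400.
Lower quotas: North 14, South 8, East 2 (sum 24, leaving 1 seat).
Remainders in descending order: South 0.557, East 0.400, North 0.043.
The surplus seat goes to South.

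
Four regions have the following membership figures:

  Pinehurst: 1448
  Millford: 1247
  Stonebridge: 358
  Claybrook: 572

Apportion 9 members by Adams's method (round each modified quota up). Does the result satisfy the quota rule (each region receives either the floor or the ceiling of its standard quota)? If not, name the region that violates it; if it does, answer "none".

none

Standard quotas: Pinehurst 3.595, Millford 3.096, Stonebridge 0.889, Claybrook 1.420.
Adams allocation: Pinehurst 3, Millford 3, Stonebridge 1, Claybrook 2.
Every allocation lies between the lower and upper quota.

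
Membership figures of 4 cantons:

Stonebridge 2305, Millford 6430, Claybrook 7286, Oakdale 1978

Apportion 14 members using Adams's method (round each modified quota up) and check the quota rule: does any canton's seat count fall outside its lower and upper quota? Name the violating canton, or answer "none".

Standard quotas: Stonebridge 1.793, Millford 5.001, Claybrook 5.667, Oakdale 1.539.
Adams allocation: Stonebridge 2, Millford 5, Claybrook 5, Oakdale 2.
Every allocation lies between the lower and upper quota.

none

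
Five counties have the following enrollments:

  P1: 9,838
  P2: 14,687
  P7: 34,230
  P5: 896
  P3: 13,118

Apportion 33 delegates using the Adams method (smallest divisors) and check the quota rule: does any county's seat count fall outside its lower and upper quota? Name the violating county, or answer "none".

P7

Standard quotas: P1 4.461, P2 6.660, P7 15.523, P5 0.406, P3 5.949.
Adams allocation: P1 5, P2 7, P7 14, P5 1, P3 6.
P7 has quota 15.523 (lower 15, upper 16) but receives 14 — outside the quota interval.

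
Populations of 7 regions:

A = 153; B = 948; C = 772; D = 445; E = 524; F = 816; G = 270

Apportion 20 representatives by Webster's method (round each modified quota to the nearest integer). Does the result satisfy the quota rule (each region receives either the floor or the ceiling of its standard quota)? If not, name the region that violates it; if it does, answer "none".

Standard quotas: A 0.779, B 4.827, C 3.931, D 2.266, E 2.668, F 4.155, G 1.375.
Webster allocation: A 1, B 5, C 4, D 2, E 3, F 4, G 1.
Every allocation lies between the lower and upper quota.

none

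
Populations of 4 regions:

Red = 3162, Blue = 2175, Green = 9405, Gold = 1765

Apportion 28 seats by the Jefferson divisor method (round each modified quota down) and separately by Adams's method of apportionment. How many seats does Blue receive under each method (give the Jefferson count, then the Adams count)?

3 and 4

Jefferson: Red 5, Blue 3, Green 17, Gold 3.
Adams: Red 6, Blue 4, Green 15, Gold 3.
Blue gets 3 under Jefferson and 4 under Adams.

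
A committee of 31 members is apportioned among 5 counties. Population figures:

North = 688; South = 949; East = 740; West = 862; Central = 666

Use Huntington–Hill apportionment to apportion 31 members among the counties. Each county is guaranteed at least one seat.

North=5, South=8, East=6, West=7, Central=5

With divisor 126: modified quotas North 5.460, South 7.532, East 5.873, West 6.841, Central 5.286.
Geometric-mean thresholds: North √(5·6)=5.477, South √(7·8)=7.483, East √(5·6)=5.477, West √(6·7)=6.481, Central √(5·6)=5.477.
Each quota rounded against its threshold gives North 5, South 8, East 6, West 7, Central 5 (total 31).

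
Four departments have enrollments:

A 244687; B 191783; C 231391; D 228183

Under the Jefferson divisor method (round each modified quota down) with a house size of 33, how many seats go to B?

7

Standard divisor 896044/33 ≈ 27152.848; standard quotas: A 9.011, B 7.063, C 8.522, D 8.404.
Rounding down gives 9, 7, 8, 8 = 32 seats, so the divisor must be adjusted.
With modified divisor 25500: modified quotas A 9.596, B 7.521, C 9.074, D 8.948.
Rounding down: A 9, B 7, C 9, D 8 (total 33).
B receives 7.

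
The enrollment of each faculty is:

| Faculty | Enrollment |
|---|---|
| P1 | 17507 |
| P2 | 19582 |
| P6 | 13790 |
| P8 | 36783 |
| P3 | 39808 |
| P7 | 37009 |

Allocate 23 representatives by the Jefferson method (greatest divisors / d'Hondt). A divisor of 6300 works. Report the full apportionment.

With modified divisor 6300: modified quotas P1 2.779, P2 3.108, P6 2.189, P8 5.839, P3 6.319, P7 5.874.
Rounding down: P1 2, P2 3, P6 2, P8 5, P3 6, P7 5 (total 23).

P1: 2, P2: 3, P6: 2, P8: 5, P3: 6, P7: 5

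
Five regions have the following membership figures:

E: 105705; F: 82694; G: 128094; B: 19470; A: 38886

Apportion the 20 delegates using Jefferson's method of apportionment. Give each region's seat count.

Standard divisor 374849/20 ≈ 18742.45; standard quotas: E 5.640, F 4.412, G 6.834, B 1.039, A 2.075.
Rounding down gives 5, 4, 6, 1, 2 = 18 seats, so the divisor must be adjusted.
With modified divisor 17100: modified quotas E 6.182, F 4.836, G 7.491, B 1.139, A 2.274.
Rounding down: E 6, F 4, G 7, B 1, A 2 (total 20).

E: 6; F: 4; G: 7; B: 1; A: 2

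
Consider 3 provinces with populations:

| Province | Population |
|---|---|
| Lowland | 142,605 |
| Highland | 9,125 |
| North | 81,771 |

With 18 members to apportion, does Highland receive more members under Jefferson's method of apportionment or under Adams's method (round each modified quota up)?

Adams

Jefferson: Lowland 12, Highland 0, North 6.
Adams: Lowland 11, Highland 1, North 6.
Highland gets 0 under Jefferson and 1 under Adams.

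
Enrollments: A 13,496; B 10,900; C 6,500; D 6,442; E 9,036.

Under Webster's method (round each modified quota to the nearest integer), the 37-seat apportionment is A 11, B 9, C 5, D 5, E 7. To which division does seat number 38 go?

E

Priority for the next seat is population ÷ (current seats + 0.5).
Priorities: A 1173.565, B 1147.368, C 1181.818, D 1171.273, E 1204.800.
Highest priority: E.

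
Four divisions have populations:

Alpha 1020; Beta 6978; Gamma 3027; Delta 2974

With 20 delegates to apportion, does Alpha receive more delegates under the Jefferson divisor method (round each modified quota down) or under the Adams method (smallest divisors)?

Jefferson: Alpha 1, Beta 11, Gamma 4, Delta 4.
Adams: Alpha 2, Beta 10, Gamma 4, Delta 4.
Alpha gets 1 under Jefferson and 2 under Adams.

Adams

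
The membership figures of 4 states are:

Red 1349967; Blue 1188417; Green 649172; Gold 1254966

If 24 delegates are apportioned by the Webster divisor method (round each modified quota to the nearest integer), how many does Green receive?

4

Standard divisor 4442522/24 ≈ 185105.083; standard quotas: Red 7.293, Blue 6.420, Green 3.507, Gold 6.780.
Rounding to the nearest integer gives Red 7, Blue 6, Green 4, Gold 7 — total 24, matching the house size, so no adjustment is needed.
Green receives 4.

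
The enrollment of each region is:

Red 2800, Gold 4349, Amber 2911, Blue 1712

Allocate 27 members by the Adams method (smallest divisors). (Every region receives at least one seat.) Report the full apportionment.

Red: 6, Gold: 10, Amber: 7, Blue: 4

Standard divisor 11772/27 ≈ 436; standard quotas: Red 6.422, Gold 9.975, Amber 6.677, Blue 3.927.
Rounding up gives 7, 10, 7, 4 = 28 seats, so the divisor must be adjusted.
With modified divisor 470: modified quotas Red 5.957, Gold 9.253, Amber 6.194, Blue 3.643.
Rounding up: Red 6, Gold 10, Amber 7, Blue 4 (total 27).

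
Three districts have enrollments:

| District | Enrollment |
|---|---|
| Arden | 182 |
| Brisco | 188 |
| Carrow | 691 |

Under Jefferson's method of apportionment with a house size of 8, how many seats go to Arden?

Standard divisor 1061/8 ≈ 132.625; standard quotas: Arden 1.372, Brisco 1.418, Carrow 5.210.
Rounding down gives 1, 1, 5 = 7 seats, so the divisor must be adjusted.
With modified divisor 100: modified quotas Arden 1.820, Brisco 1.880, Carrow 6.910.
Rounding down: Arden 1, Brisco 1, Carrow 6 (total 8).
Arden receives 1.

1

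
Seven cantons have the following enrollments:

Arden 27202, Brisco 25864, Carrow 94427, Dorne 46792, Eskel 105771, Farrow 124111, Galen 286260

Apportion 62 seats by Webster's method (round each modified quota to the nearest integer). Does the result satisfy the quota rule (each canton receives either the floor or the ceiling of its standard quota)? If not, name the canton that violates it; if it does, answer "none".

Standard quotas: Arden 2.374, Brisco 2.257, Carrow 8.241, Dorne 4.084, Eskel 9.231, Farrow 10.831, Galen 24.982.
Webster allocation: Arden 2, Brisco 2, Carrow 8, Dorne 4, Eskel 9, Farrow 11, Galen 26.
Galen has quota 24.982 (lower 24, upper 25) but receives 26 — outside the quota interval.

Galen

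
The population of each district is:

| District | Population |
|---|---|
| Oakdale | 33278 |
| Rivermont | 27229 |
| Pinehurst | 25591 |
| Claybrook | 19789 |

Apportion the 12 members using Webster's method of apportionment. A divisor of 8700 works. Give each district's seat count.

With modified divisor 8700: modified quotas Oakdale 3.825, Rivermont 3.130, Pinehurst 2.941, Claybrook 2.275.
Rounding to the nearest integer: Oakdale 4, Rivermont 3, Pinehurst 3, Claybrook 2 (total 12).

Oakdale=4, Rivermont=3, Pinehurst=3, Claybrook=2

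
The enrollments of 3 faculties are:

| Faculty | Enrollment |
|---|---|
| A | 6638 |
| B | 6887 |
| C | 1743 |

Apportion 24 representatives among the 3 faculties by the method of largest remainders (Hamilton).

A=10, B=11, C=3

Total 15268; standard divisor 15268/24 ≈ 636.167.
Standard quotas: A 10.4344, B 10.8258, C 2.7398.
Lower quotas: A 10, B 10, C 2 (sum 22, leaving 2 seats).
Remainders in descending order: B 0.8258, C 0.7398, A 0.4344.
The surplus seats go to B, C.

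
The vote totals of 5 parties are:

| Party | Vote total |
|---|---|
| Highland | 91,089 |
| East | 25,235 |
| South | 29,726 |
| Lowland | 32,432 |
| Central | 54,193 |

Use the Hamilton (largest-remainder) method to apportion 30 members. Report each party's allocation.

Highland 12, East 3, South 4, Lowland 4, Central 7

Standard divisor: 232675 ÷ 30 ≈ 7755.833.
Standard quotas: Highland 11.7446, East 3.2537, South 3.8327, Lowland 4.1816, Central 6.9874.
Lower quotas: Highland 11, East 3, South 3, Lowland 4, Central 6 (sum 27, leaving 3 seats).
Remainders in descending order: Central 0.9874, South 0.8327, Highland 0.7446, East 0.2537, Lowland 0.1816.
The surplus seats go to Central, South, Highland.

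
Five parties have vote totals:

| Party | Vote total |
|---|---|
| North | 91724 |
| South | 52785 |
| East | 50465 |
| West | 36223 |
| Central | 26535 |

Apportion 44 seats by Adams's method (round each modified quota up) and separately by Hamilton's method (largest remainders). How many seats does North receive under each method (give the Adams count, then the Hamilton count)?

15 and 16

Adams: North 15, South 9, East 9, West 6, Central 5.
Hamilton: North 16, South 9, East 9, West 6, Central 4.
North gets 15 under Adams and 16 under Hamilton.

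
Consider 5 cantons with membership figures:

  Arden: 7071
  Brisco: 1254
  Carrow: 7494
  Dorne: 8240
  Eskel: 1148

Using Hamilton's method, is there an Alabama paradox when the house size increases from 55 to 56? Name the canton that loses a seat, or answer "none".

At 55 seats: Arden 15, Brisco 3, Carrow 16, Dorne 18, Eskel 3.
At 56 seats: Arden 16, Brisco 3, Carrow 17, Dorne 18, Eskel 2.
Eskel drops from 3 to 2.

Eskel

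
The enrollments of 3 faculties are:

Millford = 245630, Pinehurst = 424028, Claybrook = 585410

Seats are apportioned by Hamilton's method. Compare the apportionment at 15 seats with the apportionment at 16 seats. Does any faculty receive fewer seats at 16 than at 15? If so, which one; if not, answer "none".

none

At 15 seats: Millford 3, Pinehurst 5, Claybrook 7.
At 16 seats: Millford 3, Pinehurst 5, Claybrook 8.
No faculty's allocation decreased.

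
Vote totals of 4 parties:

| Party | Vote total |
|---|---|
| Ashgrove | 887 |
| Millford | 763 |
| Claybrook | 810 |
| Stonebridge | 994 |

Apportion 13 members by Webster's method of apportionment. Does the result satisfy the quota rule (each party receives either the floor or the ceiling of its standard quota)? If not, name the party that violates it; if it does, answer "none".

none

Standard quotas: Ashgrove 3.338, Millford 2.872, Claybrook 3.049, Stonebridge 3.741.
Webster allocation: Ashgrove 3, Millford 3, Claybrook 3, Stonebridge 4.
Every allocation lies between the lower and upper quota.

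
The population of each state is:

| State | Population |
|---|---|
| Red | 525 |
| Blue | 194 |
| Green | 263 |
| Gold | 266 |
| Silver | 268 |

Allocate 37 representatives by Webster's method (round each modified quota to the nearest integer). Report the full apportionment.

Red: 13, Blue: 5, Green: 6, Gold: 6, Silver: 7

Standard divisor 1516/37 ≈ 40.973; standard quotas: Red 12.813, Blue 4.735, Green 6.419, Gold 6.492, Silver 6.541.
Rounding to the nearest integer gives Red 13, Blue 5, Green 6, Gold 6, Silver 7 — total 37, matching the house size, so no adjustment is needed.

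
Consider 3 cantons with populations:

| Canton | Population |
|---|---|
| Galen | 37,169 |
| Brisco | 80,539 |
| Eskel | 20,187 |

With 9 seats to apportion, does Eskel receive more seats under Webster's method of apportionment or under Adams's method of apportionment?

Webster: Galen 3, Brisco 5, Eskel 1.
Adams: Galen 2, Brisco 5, Eskel 2.
Eskel gets 1 under Webster and 2 under Adams.

Adams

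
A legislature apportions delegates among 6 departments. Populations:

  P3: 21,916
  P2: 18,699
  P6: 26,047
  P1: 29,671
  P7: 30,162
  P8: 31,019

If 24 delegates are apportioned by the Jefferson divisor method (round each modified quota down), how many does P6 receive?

Standard divisor 157514/24 ≈ 6563.083; standard quotas: P3 3.339, P2 2.849, P6 3.969, P1 4.521, P7 4.596, P8 4.726.
Rounding down gives 3, 2, 3, 4, 4, 4 = 20 seats, so the divisor must be adjusted.
With modified divisor 6000: modified quotas P3 3.653, P2 3.116, P6 4.341, P1 4.945, P7 5.027, P8 5.170.
Rounding down: P3 3, P2 3, P6 4, P1 4, P7 5, P8 5 (total 24).
P6 receives 4.

4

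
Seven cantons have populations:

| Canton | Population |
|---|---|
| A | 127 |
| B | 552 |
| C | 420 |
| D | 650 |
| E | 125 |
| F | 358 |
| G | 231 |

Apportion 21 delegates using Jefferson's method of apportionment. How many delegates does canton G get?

2

Standard divisor 2463/21 ≈ 117.286; standard quotas: A 1.083, B 4.706, C 3.581, D 5.542, E 1.066, F 3.052, G 1.970.
Rounding down gives 1, 4, 3, 5, 1, 3, 1 = 18 seats, so the divisor must be adjusted.
With modified divisor 107: modified quotas A 1.187, B 5.159, C 3.925, D 6.075, E 1.168, F 3.346, G 2.159.
Rounding down: A 1, B 5, C 3, D 6, E 1, F 3, G 2 (total 21).
G receives 2.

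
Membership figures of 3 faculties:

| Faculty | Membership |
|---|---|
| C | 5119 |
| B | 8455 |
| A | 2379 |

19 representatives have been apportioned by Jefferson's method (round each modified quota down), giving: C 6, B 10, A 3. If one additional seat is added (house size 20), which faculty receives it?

B

Priority for the next seat is population ÷ (current seats + 1).
Priorities: C 731.286, B 768.636, A 594.750.
Highest priority: B.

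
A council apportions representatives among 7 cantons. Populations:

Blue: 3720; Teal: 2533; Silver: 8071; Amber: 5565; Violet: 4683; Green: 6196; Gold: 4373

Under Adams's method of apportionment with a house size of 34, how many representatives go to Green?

6

Standard divisor 35141/34 ≈ 1033.559; standard quotas: Blue 3.599, Teal 2.451, Silver 7.809, Amber 5.384, Violet 4.531, Green 5.995, Gold 4.231.
Rounding up gives 4, 3, 8, 6, 5, 6, 5 = 37 seats, so the divisor must be adjusted.
With modified divisor 1160: modified quotas Blue 3.207, Teal 2.184, Silver 6.958, Amber 4.797, Violet 4.037, Green 5.341, Gold 3.770.
Rounding up: Blue 4, Teal 3, Silver 7, Amber 5, Violet 5, Green 6, Gold 4 (total 34).
Green receives 6.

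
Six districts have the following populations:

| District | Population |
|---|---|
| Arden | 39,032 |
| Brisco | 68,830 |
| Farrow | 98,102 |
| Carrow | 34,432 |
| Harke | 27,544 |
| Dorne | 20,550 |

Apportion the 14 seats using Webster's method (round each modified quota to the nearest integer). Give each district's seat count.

Standard divisor 288490/14 ≈ 20606.429; standard quotas: Arden 1.894, Brisco 3.340, Farrow 4.761, Carrow 1.671, Harke 1.337, Dorne 0.997.
Rounding to the nearest integer gives Arden 2, Brisco 3, Farrow 5, Carrow 2, Harke 1, Dorne 1 — total 14, matching the house size, so no adjustment is needed.

Arden: 2, Brisco: 3, Farrow: 5, Carrow: 2, Harke: 1, Dorne: 1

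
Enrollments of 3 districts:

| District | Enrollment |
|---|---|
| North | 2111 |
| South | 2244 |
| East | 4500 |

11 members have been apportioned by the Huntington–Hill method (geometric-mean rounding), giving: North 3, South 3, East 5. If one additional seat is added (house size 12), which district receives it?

Priority for the next seat is population ÷ (√(s·(s+1))).
Priorities: North 609.393, South 647.787, East 821.584.
Highest priority: East.

East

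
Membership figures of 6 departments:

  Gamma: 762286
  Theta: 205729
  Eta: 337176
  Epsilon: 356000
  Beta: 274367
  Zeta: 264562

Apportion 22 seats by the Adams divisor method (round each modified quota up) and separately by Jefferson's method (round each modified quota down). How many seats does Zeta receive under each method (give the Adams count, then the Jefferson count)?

3 and 2

Adams: Gamma 7, Theta 2, Eta 3, Epsilon 4, Beta 3, Zeta 3.
Jefferson: Gamma 8, Theta 2, Eta 3, Epsilon 4, Beta 3, Zeta 2.
Zeta gets 3 under Adams and 2 under Jefferson.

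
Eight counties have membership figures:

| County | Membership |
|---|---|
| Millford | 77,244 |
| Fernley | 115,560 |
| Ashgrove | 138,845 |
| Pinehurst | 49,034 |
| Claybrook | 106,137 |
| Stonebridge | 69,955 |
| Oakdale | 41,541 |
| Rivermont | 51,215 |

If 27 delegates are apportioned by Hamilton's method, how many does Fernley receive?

5

The standard divisor is 649531/27 ≈ 24056.704.
Standard quotas: Millford 3.2109, Fernley 4.8037, Ashgrove 5.7716, Pinehurst 2.0383, Claybrook 4.4120, Stonebridge 2.9079, Oakdale 1.7268, Rivermont 2.1289.
Lower quotas: Millford 3, Fernley 4, Ashgrove 5, Pinehurst 2, Claybrook 4, Stonebridge 2, Oakdale 1, Rivermont 2 (sum 23, leaving 4 seats).
Remainders in descending order: Stonebridge 0.9079, Fernley 0.8037, Ashgrove 0.7716, Oakdale 0.7268, Claybrook 0.4120, Millford 0.2109, Rivermont 0.1289, Pinehurst 0.0383.
The surplus seats go to Stonebridge, Fernley, Ashgrove, Oakdale.
Fernley receives 5.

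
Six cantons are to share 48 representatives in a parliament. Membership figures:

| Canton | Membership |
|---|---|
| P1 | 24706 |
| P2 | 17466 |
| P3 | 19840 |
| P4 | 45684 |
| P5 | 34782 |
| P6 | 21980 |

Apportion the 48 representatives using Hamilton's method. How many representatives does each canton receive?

P1: 7, P2: 5, P3: 6, P4: 13, P5: 10, P6: 7

Standard divisor: 164458 ÷ 48 ≈ 3426.208.
Standard quotas: P1 7.2109, P2 5.0978, P3 5.7907, P4 13.3337, P5 10.1517, P6 6.4153.
Lower quotas: P1 7, P2 5, P3 5, P4 13, P5 10, P6 6 (sum 46, leaving 2 seats).
Remainders in descending order: P3 0.7907, P6 0.4153, P4 0.3337, P1 0.2109, P5 0.1517, P2 0.0978.
Largest remainders: P3, P6 receive the extra seats.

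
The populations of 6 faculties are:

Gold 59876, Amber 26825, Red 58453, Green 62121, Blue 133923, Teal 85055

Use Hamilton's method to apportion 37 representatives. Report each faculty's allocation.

Gold 5; Amber 2; Red 5; Green 6; Blue 12; Teal 7

The standard divisor is 426253/37 ≈ 11520.351.
Standard quotas: Gold 5.1974, Amber 2.3285, Red 5.0739, Green 5.3923, Blue 11.6249, Teal 7.3830.
Lower quotas: Gold 5, Amber 2, Red 5, Green 5, Blue 11, Teal 7 (sum 35, leaving 2 seats).
Remainders in descending order: Blue 0.6249, Green 0.3923, Teal 0.3830, Amber 0.3285, Gold 0.1974, Red 0.0739.
The surplus seats go to Blue, Green.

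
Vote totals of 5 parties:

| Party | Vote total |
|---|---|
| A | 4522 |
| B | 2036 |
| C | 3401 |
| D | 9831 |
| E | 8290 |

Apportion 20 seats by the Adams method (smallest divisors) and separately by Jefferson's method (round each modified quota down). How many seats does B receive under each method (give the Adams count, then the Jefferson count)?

2 and 1

Adams: A 3, B 2, C 3, D 6, E 6.
Jefferson: A 3, B 1, C 2, D 8, E 6.
B gets 2 under Adams and 1 under Jefferson.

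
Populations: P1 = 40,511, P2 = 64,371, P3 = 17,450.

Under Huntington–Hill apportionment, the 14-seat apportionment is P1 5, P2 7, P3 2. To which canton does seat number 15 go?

P2

Priority for the next seat is population ÷ (√(s·(s+1))).
Priorities: P1 7396.263, P2 8601.937, P3 7123.933.
Highest priority: P2.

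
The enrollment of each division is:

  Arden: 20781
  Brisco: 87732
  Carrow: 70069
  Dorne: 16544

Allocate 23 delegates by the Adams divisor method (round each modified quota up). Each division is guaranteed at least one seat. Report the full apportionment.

Arden 3; Brisco 10; Carrow 8; Dorne 2

Standard divisor 195126/23 ≈ 8483.739; standard quotas: Arden 2.450, Brisco 10.341, Carrow 8.259, Dorne 1.950.
Rounding up gives 3, 11, 9, 2 = 25 seats, so the divisor must be adjusted.
With modified divisor 9300: modified quotas Arden 2.235, Brisco 9.434, Carrow 7.534, Dorne 1.779.
Rounding up: Arden 3, Brisco 10, Carrow 8, Dorne 2 (total 23).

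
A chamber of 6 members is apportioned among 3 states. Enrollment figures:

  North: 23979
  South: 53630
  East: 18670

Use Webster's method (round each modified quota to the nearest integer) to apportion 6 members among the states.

North 2, South 3, East 1

Standard divisor 96279/6 ≈ 16046.5; standard quotas: North 1.494, South 3.342, East 1.163.
Rounding to the nearest integer gives 1, 3, 1 = 5 seats, so the divisor must be adjusted.
With modified divisor 15700: modified quotas North 1.527, South 3.416, East 1.189.
Rounding to the nearest integer: North 2, South 3, East 1 (total 6).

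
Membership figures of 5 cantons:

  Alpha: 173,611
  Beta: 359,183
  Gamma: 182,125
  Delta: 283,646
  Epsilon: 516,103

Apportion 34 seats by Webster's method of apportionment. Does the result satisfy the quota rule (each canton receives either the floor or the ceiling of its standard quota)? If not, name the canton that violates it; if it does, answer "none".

none

Standard quotas: Alpha 3.897, Beta 8.063, Gamma 4.088, Delta 6.367, Epsilon 11.585.
Webster allocation: Alpha 4, Beta 8, Gamma 4, Delta 6, Epsilon 12.
Every allocation lies between the lower and upper quota.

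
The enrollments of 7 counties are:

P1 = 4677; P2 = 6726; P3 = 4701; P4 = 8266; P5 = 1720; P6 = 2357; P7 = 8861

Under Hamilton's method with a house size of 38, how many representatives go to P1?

Total 37308; standard divisor 37308/38 ≈ 981.789.
Standard quotas: P1 4.7638, P2 6.8508, P3 4.7882, P4 8.4193, P5 1.7519, P6 2.4007, P7 9.0254.
Lower quotas: P1 4, P2 6, P3 4, P4 8, P5 1, P6 2, P7 9 (sum 34, leaving 4 seats).
Remainders in descending order: P2 0.8508, P3 0.7882, P1 0.7638, P5 0.7519, P4 0.4193, P6 0.4007, P7 0.0254.
The surplus seats go to P2, P3, P1, P5.
P1 receives 5.

5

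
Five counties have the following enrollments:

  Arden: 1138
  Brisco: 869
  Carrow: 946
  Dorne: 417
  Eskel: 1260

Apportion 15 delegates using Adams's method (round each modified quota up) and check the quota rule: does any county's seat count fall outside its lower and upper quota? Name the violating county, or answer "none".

none

Standard quotas: Arden 3.687, Brisco 2.815, Carrow 3.065, Dorne 1.351, Eskel 4.082.
Adams allocation: Arden 3, Brisco 3, Carrow 3, Dorne 2, Eskel 4.
Every allocation lies between the lower and upper quota.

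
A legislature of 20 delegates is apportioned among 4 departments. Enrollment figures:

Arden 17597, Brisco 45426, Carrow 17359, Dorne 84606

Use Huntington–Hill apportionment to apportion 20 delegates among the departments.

With divisor 8180: modified quotas Arden 2.151, Brisco 5.553, Carrow 2.122, Dorne 10.343.
Geometric-mean thresholds: Arden √(2·3)=2.449, Brisco √(5·6)=5.477, Carrow √(2·3)=2.449, Dorne √(10·11)=10.488.
Each quota rounded against its threshold gives Arden 2, Brisco 6, Carrow 2, Dorne 10 (total 20).

Arden 2; Brisco 6; Carrow 2; Dorne 10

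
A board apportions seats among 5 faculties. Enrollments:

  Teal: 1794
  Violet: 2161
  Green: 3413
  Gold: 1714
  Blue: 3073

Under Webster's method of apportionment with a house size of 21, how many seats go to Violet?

Standard divisor 12155/21 ≈ 578.81; standard quotas: Teal 3.099, Violet 3.734, Green 5.897, Gold 2.961, Blue 5.309.
Rounding to the nearest integer gives Teal 3, Violet 4, Green 6, Gold 3, Blue 5 — total 21, matching the house size, so no adjustment is needed.
Violet receives 4.

4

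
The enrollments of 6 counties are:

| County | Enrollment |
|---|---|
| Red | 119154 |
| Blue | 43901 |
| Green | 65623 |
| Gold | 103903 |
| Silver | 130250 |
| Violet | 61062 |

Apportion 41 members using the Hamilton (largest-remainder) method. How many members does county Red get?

The standard divisor is 523893/41 ≈ 12777.878.
Standard quotas: Red 9.3250, Blue 3.4357, Green 5.1357, Gold 8.1315, Silver 10.1934, Violet 4.7787.
Lower quotas: Red 9, Blue 3, Green 5, Gold 8, Silver 10, Violet 4 (sum 39, leaving 2 seats).
Remainders in descending order: Violet 0.7787, Blue 0.4357, Red 0.3250, Silver 0.1934, Green 0.1357, Gold 0.1315.
Largest remainders: Violet, Blue receive the extra seats.
Red receives 9.

9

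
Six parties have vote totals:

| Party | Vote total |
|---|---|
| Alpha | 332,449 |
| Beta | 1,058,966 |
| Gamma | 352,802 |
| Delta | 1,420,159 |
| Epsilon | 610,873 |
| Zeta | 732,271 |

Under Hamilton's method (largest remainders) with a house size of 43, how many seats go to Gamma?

3

Total 4507520; standard divisor 4507520/43 ≈ 104826.047.
Standard quotas: Alpha 3.1714, Beta 10.1021, Gamma 3.3656, Delta 13.5478, Epsilon 5.8275, Zeta 6.9856.
Lower quotas: Alpha 3, Beta 10, Gamma 3, Delta 13, Epsilon 5, Zeta 6 (sum 40, leaving 3 seats).
Remainders in descending order: Zeta 0.9856, Epsilon 0.8275, Delta 0.5478, Gamma 0.3656, Alpha 0.1714, Beta 0.1021.
Largest remainders: Zeta, Epsilon, Delta receive the extra seats.
Gamma receives 3.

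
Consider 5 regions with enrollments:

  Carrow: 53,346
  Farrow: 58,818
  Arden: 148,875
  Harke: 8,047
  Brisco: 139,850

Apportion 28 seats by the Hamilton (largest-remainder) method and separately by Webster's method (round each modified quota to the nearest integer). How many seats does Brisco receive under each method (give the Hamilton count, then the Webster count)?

Hamilton: Carrow 4, Farrow 4, Arden 10, Harke 0, Brisco 10.
Webster: Carrow 4, Farrow 4, Arden 10, Harke 1, Brisco 9.
Brisco gets 10 under Hamilton and 9 under Webster.

10 and 9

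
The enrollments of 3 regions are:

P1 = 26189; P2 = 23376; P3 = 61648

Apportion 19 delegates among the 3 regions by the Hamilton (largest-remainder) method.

The standard divisor is 111213/19 ≈ 5853.316.
Standard quotas: P1 4.4742, P2 3.9936, P3 10.5322.
Lower quotas: P1 4, P2 3, P3 10 (sum 17, leaving 2 seats).
Remainders in descending order: P2 0.9936, P3 0.5322, P1 0.4742.
Largest remainders: P2, P3 receive the extra seats.

P1=4, P2=4, P3=11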